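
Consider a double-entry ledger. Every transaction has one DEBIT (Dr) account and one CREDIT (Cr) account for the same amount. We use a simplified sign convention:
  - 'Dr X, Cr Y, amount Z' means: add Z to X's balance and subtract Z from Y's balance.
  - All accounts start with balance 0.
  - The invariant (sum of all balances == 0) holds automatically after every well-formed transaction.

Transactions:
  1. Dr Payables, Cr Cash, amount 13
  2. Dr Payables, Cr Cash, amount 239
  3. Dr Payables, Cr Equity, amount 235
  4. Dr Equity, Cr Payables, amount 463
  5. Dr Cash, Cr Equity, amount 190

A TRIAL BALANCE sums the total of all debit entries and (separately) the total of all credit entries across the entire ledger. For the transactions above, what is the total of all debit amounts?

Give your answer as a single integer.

Answer: 1140

Derivation:
Txn 1: debit+=13
Txn 2: debit+=239
Txn 3: debit+=235
Txn 4: debit+=463
Txn 5: debit+=190
Total debits = 1140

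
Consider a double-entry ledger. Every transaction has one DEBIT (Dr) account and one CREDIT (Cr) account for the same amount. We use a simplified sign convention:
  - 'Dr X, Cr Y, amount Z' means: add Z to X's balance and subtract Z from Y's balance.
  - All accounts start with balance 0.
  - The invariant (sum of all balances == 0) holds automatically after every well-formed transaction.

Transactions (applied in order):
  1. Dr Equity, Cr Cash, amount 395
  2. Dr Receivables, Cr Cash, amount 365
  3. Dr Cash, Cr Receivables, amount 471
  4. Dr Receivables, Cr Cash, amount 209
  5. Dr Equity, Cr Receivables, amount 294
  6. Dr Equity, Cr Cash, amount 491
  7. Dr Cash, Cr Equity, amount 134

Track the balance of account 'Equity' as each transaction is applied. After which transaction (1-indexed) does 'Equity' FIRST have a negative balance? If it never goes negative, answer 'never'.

After txn 1: Equity=395
After txn 2: Equity=395
After txn 3: Equity=395
After txn 4: Equity=395
After txn 5: Equity=689
After txn 6: Equity=1180
After txn 7: Equity=1046

Answer: never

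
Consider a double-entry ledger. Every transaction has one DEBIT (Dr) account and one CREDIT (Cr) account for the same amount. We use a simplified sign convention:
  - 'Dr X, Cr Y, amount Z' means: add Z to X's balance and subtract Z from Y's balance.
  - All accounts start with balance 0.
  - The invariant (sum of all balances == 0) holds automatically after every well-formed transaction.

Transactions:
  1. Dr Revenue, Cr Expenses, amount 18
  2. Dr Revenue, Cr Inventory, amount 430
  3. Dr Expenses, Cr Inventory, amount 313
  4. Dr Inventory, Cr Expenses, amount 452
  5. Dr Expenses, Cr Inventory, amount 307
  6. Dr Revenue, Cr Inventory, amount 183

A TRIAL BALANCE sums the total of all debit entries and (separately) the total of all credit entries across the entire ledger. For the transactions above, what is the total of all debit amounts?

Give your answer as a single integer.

Txn 1: debit+=18
Txn 2: debit+=430
Txn 3: debit+=313
Txn 4: debit+=452
Txn 5: debit+=307
Txn 6: debit+=183
Total debits = 1703

Answer: 1703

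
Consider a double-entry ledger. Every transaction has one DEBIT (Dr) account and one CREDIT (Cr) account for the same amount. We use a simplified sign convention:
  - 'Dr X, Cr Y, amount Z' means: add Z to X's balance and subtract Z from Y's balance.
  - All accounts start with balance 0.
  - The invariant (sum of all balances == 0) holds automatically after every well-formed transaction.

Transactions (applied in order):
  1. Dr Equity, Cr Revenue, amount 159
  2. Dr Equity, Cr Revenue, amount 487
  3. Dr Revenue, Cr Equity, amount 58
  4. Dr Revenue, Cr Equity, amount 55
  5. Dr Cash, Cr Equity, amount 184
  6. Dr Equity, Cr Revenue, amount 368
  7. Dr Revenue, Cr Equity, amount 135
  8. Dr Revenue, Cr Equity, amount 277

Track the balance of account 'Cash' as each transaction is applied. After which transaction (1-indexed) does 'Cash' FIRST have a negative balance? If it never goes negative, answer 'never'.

Answer: never

Derivation:
After txn 1: Cash=0
After txn 2: Cash=0
After txn 3: Cash=0
After txn 4: Cash=0
After txn 5: Cash=184
After txn 6: Cash=184
After txn 7: Cash=184
After txn 8: Cash=184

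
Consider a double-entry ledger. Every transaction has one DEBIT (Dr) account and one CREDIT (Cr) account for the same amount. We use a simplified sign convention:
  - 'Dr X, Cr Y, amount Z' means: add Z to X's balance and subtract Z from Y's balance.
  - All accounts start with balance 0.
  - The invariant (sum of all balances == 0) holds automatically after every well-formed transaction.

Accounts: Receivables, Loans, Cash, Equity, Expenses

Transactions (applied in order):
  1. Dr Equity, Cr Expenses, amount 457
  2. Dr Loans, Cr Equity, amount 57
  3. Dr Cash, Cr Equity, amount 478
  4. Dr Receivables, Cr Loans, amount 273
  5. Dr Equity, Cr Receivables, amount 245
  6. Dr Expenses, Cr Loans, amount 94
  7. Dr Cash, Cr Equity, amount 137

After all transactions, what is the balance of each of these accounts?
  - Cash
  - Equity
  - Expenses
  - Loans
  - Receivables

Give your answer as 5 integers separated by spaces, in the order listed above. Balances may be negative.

Answer: 615 30 -363 -310 28

Derivation:
After txn 1 (Dr Equity, Cr Expenses, amount 457): Equity=457 Expenses=-457
After txn 2 (Dr Loans, Cr Equity, amount 57): Equity=400 Expenses=-457 Loans=57
After txn 3 (Dr Cash, Cr Equity, amount 478): Cash=478 Equity=-78 Expenses=-457 Loans=57
After txn 4 (Dr Receivables, Cr Loans, amount 273): Cash=478 Equity=-78 Expenses=-457 Loans=-216 Receivables=273
After txn 5 (Dr Equity, Cr Receivables, amount 245): Cash=478 Equity=167 Expenses=-457 Loans=-216 Receivables=28
After txn 6 (Dr Expenses, Cr Loans, amount 94): Cash=478 Equity=167 Expenses=-363 Loans=-310 Receivables=28
After txn 7 (Dr Cash, Cr Equity, amount 137): Cash=615 Equity=30 Expenses=-363 Loans=-310 Receivables=28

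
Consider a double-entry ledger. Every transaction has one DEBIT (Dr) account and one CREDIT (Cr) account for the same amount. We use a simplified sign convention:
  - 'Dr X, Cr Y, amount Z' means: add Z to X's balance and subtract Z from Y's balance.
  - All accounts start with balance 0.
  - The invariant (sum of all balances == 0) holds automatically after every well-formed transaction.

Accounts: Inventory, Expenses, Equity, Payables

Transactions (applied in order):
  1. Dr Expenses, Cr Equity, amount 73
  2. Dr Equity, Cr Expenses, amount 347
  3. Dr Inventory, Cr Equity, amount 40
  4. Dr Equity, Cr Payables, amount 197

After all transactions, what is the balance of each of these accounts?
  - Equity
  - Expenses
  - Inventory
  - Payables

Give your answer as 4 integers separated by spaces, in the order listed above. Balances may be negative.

Answer: 431 -274 40 -197

Derivation:
After txn 1 (Dr Expenses, Cr Equity, amount 73): Equity=-73 Expenses=73
After txn 2 (Dr Equity, Cr Expenses, amount 347): Equity=274 Expenses=-274
After txn 3 (Dr Inventory, Cr Equity, amount 40): Equity=234 Expenses=-274 Inventory=40
After txn 4 (Dr Equity, Cr Payables, amount 197): Equity=431 Expenses=-274 Inventory=40 Payables=-197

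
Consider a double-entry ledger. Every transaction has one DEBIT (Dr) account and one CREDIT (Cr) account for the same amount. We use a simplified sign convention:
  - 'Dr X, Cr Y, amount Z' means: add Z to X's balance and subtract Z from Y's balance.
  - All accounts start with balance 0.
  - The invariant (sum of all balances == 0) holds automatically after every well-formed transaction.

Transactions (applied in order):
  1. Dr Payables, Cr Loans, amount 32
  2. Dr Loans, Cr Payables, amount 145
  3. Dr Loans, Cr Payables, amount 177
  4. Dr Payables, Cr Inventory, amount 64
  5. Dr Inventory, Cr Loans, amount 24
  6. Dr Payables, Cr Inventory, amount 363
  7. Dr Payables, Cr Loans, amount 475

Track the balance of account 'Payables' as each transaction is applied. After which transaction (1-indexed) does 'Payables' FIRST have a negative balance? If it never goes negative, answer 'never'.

Answer: 2

Derivation:
After txn 1: Payables=32
After txn 2: Payables=-113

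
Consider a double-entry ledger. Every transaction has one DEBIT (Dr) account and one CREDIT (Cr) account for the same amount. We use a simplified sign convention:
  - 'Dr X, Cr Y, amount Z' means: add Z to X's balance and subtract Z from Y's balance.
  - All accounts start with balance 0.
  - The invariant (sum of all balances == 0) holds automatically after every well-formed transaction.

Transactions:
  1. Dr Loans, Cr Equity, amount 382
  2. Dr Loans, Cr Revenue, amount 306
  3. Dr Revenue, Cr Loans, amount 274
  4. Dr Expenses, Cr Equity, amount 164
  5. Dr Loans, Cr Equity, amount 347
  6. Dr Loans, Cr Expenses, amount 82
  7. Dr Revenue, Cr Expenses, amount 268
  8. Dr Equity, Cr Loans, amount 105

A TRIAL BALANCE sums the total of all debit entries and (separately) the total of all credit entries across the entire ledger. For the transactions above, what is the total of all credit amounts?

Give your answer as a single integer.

Answer: 1928

Derivation:
Txn 1: credit+=382
Txn 2: credit+=306
Txn 3: credit+=274
Txn 4: credit+=164
Txn 5: credit+=347
Txn 6: credit+=82
Txn 7: credit+=268
Txn 8: credit+=105
Total credits = 1928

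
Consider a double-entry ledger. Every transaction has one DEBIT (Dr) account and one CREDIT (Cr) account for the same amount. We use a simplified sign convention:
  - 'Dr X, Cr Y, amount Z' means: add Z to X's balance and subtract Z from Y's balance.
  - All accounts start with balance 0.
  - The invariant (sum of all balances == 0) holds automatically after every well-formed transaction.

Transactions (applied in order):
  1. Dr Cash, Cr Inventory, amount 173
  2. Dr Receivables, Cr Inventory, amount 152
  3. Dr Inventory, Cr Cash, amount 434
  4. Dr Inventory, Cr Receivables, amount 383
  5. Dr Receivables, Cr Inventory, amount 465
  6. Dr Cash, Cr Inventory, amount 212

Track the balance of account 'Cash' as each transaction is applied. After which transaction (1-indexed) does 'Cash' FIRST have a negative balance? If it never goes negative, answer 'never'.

After txn 1: Cash=173
After txn 2: Cash=173
After txn 3: Cash=-261

Answer: 3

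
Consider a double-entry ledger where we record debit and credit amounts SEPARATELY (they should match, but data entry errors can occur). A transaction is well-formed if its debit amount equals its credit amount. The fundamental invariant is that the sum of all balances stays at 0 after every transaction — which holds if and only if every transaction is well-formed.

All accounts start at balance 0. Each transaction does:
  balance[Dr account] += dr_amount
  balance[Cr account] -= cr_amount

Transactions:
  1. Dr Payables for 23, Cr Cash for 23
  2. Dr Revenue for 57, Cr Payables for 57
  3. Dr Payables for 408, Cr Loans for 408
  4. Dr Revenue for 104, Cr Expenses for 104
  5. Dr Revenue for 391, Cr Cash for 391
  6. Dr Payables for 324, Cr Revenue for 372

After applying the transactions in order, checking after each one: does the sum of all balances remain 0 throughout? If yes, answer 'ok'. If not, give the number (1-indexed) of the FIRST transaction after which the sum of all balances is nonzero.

Answer: 6

Derivation:
After txn 1: dr=23 cr=23 sum_balances=0
After txn 2: dr=57 cr=57 sum_balances=0
After txn 3: dr=408 cr=408 sum_balances=0
After txn 4: dr=104 cr=104 sum_balances=0
After txn 5: dr=391 cr=391 sum_balances=0
After txn 6: dr=324 cr=372 sum_balances=-48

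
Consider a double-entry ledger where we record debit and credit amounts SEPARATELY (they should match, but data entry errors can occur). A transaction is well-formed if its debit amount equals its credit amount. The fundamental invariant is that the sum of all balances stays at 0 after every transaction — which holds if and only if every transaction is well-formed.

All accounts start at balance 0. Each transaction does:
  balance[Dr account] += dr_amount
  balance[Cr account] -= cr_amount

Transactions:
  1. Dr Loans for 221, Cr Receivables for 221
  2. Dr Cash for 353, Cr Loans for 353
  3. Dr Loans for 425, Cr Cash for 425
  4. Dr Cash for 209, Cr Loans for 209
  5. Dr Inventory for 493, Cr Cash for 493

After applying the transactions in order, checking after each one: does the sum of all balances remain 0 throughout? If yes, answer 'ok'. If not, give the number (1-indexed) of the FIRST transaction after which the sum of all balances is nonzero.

Answer: ok

Derivation:
After txn 1: dr=221 cr=221 sum_balances=0
After txn 2: dr=353 cr=353 sum_balances=0
After txn 3: dr=425 cr=425 sum_balances=0
After txn 4: dr=209 cr=209 sum_balances=0
After txn 5: dr=493 cr=493 sum_balances=0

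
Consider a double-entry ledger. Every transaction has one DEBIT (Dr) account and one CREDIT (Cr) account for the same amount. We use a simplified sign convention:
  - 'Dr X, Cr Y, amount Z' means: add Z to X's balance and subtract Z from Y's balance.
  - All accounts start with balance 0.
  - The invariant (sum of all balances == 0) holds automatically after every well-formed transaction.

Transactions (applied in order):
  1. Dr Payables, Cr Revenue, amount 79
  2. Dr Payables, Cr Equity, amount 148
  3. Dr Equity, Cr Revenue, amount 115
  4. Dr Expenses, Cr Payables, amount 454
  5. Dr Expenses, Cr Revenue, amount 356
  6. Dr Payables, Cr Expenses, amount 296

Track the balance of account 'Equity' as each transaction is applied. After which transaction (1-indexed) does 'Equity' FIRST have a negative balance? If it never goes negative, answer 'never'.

After txn 1: Equity=0
After txn 2: Equity=-148

Answer: 2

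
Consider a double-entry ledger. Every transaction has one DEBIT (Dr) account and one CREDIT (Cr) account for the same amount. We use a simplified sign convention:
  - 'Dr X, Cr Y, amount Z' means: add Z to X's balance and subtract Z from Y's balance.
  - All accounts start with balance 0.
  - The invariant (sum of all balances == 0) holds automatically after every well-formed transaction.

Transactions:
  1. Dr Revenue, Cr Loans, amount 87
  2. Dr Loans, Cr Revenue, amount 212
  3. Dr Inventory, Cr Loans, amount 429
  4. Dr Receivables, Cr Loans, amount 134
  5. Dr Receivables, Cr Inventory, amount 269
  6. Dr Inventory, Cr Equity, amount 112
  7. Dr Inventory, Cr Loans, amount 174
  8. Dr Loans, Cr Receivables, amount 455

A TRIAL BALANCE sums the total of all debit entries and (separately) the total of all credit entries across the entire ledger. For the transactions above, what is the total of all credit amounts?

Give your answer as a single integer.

Answer: 1872

Derivation:
Txn 1: credit+=87
Txn 2: credit+=212
Txn 3: credit+=429
Txn 4: credit+=134
Txn 5: credit+=269
Txn 6: credit+=112
Txn 7: credit+=174
Txn 8: credit+=455
Total credits = 1872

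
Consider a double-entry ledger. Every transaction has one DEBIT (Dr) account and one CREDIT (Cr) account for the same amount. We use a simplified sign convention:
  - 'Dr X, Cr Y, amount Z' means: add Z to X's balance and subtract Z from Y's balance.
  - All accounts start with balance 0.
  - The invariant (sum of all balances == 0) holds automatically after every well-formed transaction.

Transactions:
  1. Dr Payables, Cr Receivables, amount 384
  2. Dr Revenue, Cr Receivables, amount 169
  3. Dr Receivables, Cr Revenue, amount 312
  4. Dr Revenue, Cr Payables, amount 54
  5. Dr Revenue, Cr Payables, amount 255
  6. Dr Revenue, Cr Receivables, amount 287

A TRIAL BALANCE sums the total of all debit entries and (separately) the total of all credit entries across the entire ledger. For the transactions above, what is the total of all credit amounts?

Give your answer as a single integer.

Txn 1: credit+=384
Txn 2: credit+=169
Txn 3: credit+=312
Txn 4: credit+=54
Txn 5: credit+=255
Txn 6: credit+=287
Total credits = 1461

Answer: 1461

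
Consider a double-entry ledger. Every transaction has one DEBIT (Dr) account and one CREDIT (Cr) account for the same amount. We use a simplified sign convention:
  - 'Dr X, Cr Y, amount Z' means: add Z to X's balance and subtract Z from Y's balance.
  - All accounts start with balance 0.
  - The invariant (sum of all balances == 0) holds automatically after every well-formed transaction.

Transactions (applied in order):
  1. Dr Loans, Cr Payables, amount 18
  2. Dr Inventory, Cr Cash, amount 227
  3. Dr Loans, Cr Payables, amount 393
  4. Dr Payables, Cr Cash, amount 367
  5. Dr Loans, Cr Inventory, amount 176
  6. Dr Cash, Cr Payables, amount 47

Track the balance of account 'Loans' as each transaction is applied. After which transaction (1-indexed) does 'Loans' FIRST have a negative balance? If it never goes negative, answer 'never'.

Answer: never

Derivation:
After txn 1: Loans=18
After txn 2: Loans=18
After txn 3: Loans=411
After txn 4: Loans=411
After txn 5: Loans=587
After txn 6: Loans=587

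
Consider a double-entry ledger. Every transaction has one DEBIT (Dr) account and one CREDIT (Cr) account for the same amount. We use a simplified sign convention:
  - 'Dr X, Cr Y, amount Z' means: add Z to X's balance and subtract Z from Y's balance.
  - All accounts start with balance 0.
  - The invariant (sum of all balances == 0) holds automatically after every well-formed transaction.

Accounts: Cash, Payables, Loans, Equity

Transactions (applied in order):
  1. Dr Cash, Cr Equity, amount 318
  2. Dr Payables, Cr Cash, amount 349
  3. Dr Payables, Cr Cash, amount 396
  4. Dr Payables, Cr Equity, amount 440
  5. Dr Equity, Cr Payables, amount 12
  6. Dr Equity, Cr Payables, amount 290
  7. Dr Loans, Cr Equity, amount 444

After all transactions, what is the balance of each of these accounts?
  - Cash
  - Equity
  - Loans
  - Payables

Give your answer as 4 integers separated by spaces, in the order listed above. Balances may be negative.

Answer: -427 -900 444 883

Derivation:
After txn 1 (Dr Cash, Cr Equity, amount 318): Cash=318 Equity=-318
After txn 2 (Dr Payables, Cr Cash, amount 349): Cash=-31 Equity=-318 Payables=349
After txn 3 (Dr Payables, Cr Cash, amount 396): Cash=-427 Equity=-318 Payables=745
After txn 4 (Dr Payables, Cr Equity, amount 440): Cash=-427 Equity=-758 Payables=1185
After txn 5 (Dr Equity, Cr Payables, amount 12): Cash=-427 Equity=-746 Payables=1173
After txn 6 (Dr Equity, Cr Payables, amount 290): Cash=-427 Equity=-456 Payables=883
After txn 7 (Dr Loans, Cr Equity, amount 444): Cash=-427 Equity=-900 Loans=444 Payables=883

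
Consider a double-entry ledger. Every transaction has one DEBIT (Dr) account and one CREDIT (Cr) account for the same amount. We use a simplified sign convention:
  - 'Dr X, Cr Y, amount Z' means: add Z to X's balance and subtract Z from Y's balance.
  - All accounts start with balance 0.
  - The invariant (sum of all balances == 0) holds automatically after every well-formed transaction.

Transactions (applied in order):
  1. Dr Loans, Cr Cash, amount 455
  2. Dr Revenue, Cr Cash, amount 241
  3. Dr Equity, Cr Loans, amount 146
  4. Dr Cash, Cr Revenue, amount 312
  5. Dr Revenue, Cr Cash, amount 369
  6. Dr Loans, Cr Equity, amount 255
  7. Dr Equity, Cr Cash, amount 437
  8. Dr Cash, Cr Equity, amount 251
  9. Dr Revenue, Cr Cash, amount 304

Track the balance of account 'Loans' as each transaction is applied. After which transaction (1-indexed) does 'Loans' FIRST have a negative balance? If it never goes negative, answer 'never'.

After txn 1: Loans=455
After txn 2: Loans=455
After txn 3: Loans=309
After txn 4: Loans=309
After txn 5: Loans=309
After txn 6: Loans=564
After txn 7: Loans=564
After txn 8: Loans=564
After txn 9: Loans=564

Answer: never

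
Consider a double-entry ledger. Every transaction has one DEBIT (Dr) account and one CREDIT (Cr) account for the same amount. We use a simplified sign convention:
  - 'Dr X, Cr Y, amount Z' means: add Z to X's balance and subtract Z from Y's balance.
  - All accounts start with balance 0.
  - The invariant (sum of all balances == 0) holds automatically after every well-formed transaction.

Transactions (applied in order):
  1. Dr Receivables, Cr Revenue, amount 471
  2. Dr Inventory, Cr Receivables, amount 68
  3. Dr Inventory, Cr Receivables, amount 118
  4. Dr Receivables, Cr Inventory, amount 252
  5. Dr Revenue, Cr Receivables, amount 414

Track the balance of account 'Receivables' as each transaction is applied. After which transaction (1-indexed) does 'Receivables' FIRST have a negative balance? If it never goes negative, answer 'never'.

After txn 1: Receivables=471
After txn 2: Receivables=403
After txn 3: Receivables=285
After txn 4: Receivables=537
After txn 5: Receivables=123

Answer: never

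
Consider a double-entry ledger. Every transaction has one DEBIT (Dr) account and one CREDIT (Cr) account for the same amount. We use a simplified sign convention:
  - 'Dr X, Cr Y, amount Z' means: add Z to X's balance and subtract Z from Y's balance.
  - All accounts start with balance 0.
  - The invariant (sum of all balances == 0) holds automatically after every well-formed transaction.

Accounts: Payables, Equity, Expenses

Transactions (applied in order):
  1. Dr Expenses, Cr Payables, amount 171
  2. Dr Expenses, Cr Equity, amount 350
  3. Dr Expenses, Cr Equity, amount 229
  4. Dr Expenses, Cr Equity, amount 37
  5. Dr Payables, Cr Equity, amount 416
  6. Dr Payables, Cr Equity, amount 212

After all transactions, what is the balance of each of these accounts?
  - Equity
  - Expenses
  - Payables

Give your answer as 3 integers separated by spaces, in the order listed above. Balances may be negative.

After txn 1 (Dr Expenses, Cr Payables, amount 171): Expenses=171 Payables=-171
After txn 2 (Dr Expenses, Cr Equity, amount 350): Equity=-350 Expenses=521 Payables=-171
After txn 3 (Dr Expenses, Cr Equity, amount 229): Equity=-579 Expenses=750 Payables=-171
After txn 4 (Dr Expenses, Cr Equity, amount 37): Equity=-616 Expenses=787 Payables=-171
After txn 5 (Dr Payables, Cr Equity, amount 416): Equity=-1032 Expenses=787 Payables=245
After txn 6 (Dr Payables, Cr Equity, amount 212): Equity=-1244 Expenses=787 Payables=457

Answer: -1244 787 457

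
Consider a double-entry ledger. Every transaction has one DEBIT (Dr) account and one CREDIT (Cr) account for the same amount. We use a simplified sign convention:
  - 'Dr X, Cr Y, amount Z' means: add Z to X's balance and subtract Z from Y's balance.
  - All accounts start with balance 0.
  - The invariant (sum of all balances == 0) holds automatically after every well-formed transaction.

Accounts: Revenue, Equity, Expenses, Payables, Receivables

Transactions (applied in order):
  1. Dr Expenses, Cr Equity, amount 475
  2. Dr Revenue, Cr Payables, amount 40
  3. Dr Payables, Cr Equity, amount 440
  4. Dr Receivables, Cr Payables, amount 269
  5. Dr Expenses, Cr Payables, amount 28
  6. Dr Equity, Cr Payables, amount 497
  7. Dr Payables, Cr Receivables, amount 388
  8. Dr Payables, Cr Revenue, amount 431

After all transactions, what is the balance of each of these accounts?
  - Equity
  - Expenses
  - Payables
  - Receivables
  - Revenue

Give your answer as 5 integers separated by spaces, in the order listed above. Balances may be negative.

Answer: -418 503 425 -119 -391

Derivation:
After txn 1 (Dr Expenses, Cr Equity, amount 475): Equity=-475 Expenses=475
After txn 2 (Dr Revenue, Cr Payables, amount 40): Equity=-475 Expenses=475 Payables=-40 Revenue=40
After txn 3 (Dr Payables, Cr Equity, amount 440): Equity=-915 Expenses=475 Payables=400 Revenue=40
After txn 4 (Dr Receivables, Cr Payables, amount 269): Equity=-915 Expenses=475 Payables=131 Receivables=269 Revenue=40
After txn 5 (Dr Expenses, Cr Payables, amount 28): Equity=-915 Expenses=503 Payables=103 Receivables=269 Revenue=40
After txn 6 (Dr Equity, Cr Payables, amount 497): Equity=-418 Expenses=503 Payables=-394 Receivables=269 Revenue=40
After txn 7 (Dr Payables, Cr Receivables, amount 388): Equity=-418 Expenses=503 Payables=-6 Receivables=-119 Revenue=40
After txn 8 (Dr Payables, Cr Revenue, amount 431): Equity=-418 Expenses=503 Payables=425 Receivables=-119 Revenue=-391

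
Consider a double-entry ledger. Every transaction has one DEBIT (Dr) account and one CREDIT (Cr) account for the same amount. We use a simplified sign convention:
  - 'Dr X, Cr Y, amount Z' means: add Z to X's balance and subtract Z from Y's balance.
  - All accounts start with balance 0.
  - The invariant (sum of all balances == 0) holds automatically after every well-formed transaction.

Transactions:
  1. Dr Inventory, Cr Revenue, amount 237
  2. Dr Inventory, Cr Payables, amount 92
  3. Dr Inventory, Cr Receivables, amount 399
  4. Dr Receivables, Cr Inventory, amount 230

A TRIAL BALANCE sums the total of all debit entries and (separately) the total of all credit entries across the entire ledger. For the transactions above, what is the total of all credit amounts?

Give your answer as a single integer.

Answer: 958

Derivation:
Txn 1: credit+=237
Txn 2: credit+=92
Txn 3: credit+=399
Txn 4: credit+=230
Total credits = 958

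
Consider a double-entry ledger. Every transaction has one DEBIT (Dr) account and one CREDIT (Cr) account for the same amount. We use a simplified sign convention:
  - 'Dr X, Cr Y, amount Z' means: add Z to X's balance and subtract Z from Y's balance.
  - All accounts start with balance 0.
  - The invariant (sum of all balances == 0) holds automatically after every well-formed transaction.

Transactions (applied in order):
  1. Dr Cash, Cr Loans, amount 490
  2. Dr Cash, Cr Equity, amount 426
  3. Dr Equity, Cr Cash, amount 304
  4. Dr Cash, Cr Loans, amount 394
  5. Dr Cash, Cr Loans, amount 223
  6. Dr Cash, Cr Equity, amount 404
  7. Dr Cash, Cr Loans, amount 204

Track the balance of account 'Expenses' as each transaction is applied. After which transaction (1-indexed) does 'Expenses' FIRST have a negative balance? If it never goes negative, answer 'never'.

After txn 1: Expenses=0
After txn 2: Expenses=0
After txn 3: Expenses=0
After txn 4: Expenses=0
After txn 5: Expenses=0
After txn 6: Expenses=0
After txn 7: Expenses=0

Answer: never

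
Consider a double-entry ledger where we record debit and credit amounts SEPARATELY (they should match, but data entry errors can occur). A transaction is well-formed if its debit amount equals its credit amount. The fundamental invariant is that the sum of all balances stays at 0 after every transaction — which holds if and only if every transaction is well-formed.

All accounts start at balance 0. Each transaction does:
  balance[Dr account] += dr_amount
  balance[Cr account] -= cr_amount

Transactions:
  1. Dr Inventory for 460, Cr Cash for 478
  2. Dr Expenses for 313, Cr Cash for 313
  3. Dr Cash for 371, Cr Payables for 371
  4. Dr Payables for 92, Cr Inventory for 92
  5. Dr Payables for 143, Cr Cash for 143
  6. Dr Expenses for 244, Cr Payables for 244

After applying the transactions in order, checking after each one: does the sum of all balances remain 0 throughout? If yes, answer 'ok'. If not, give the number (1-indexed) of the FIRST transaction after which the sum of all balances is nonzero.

Answer: 1

Derivation:
After txn 1: dr=460 cr=478 sum_balances=-18
After txn 2: dr=313 cr=313 sum_balances=-18
After txn 3: dr=371 cr=371 sum_balances=-18
After txn 4: dr=92 cr=92 sum_balances=-18
After txn 5: dr=143 cr=143 sum_balances=-18
After txn 6: dr=244 cr=244 sum_balances=-18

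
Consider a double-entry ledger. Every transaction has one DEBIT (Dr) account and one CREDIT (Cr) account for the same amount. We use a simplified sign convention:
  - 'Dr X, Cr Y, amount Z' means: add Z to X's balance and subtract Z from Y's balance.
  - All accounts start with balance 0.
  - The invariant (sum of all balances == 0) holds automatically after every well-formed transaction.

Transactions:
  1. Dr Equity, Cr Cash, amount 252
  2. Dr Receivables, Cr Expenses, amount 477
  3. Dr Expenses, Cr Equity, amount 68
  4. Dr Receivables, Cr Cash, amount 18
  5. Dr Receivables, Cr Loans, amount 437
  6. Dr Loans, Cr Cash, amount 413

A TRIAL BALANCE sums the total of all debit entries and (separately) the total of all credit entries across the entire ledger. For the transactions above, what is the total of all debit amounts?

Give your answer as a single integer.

Answer: 1665

Derivation:
Txn 1: debit+=252
Txn 2: debit+=477
Txn 3: debit+=68
Txn 4: debit+=18
Txn 5: debit+=437
Txn 6: debit+=413
Total debits = 1665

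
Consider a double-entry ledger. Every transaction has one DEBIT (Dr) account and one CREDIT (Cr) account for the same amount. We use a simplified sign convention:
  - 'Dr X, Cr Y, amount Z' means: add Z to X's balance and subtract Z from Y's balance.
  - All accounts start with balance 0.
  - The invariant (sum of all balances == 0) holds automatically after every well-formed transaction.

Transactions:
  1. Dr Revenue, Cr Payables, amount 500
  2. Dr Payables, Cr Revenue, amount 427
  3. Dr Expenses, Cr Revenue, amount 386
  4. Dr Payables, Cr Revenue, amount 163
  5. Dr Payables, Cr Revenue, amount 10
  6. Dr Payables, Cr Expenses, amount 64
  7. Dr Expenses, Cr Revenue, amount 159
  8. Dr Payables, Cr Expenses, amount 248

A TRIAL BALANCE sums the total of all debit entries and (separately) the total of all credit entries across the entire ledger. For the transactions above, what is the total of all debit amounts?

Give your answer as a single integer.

Answer: 1957

Derivation:
Txn 1: debit+=500
Txn 2: debit+=427
Txn 3: debit+=386
Txn 4: debit+=163
Txn 5: debit+=10
Txn 6: debit+=64
Txn 7: debit+=159
Txn 8: debit+=248
Total debits = 1957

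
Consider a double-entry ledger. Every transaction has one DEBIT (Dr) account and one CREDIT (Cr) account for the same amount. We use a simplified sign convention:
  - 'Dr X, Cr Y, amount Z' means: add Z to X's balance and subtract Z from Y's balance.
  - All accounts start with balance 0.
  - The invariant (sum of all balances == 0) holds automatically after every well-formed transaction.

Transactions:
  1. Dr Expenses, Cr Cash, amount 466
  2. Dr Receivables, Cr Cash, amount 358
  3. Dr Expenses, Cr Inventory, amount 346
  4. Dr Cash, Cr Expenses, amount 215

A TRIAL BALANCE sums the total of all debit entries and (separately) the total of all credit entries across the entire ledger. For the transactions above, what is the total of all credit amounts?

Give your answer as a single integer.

Answer: 1385

Derivation:
Txn 1: credit+=466
Txn 2: credit+=358
Txn 3: credit+=346
Txn 4: credit+=215
Total credits = 1385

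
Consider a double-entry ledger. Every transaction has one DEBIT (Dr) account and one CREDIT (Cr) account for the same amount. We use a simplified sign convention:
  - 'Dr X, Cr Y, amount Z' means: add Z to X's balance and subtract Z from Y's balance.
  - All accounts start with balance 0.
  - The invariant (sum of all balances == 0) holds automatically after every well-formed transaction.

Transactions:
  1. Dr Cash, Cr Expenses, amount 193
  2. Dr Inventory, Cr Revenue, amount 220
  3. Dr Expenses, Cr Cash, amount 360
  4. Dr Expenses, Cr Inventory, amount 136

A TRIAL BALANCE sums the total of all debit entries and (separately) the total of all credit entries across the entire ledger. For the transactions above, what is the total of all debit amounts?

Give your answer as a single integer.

Answer: 909

Derivation:
Txn 1: debit+=193
Txn 2: debit+=220
Txn 3: debit+=360
Txn 4: debit+=136
Total debits = 909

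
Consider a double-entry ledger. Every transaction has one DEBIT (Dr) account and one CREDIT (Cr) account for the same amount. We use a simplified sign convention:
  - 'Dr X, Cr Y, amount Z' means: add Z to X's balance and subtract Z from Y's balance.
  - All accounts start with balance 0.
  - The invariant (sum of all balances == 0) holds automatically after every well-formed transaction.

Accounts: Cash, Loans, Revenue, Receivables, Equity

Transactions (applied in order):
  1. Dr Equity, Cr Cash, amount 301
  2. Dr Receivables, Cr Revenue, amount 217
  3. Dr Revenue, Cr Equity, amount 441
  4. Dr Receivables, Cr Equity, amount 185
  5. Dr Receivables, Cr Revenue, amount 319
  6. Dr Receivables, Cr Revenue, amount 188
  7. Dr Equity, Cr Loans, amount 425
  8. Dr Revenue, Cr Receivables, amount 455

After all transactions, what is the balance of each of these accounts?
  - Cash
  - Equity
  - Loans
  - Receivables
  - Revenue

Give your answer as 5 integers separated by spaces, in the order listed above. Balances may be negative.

Answer: -301 100 -425 454 172

Derivation:
After txn 1 (Dr Equity, Cr Cash, amount 301): Cash=-301 Equity=301
After txn 2 (Dr Receivables, Cr Revenue, amount 217): Cash=-301 Equity=301 Receivables=217 Revenue=-217
After txn 3 (Dr Revenue, Cr Equity, amount 441): Cash=-301 Equity=-140 Receivables=217 Revenue=224
After txn 4 (Dr Receivables, Cr Equity, amount 185): Cash=-301 Equity=-325 Receivables=402 Revenue=224
After txn 5 (Dr Receivables, Cr Revenue, amount 319): Cash=-301 Equity=-325 Receivables=721 Revenue=-95
After txn 6 (Dr Receivables, Cr Revenue, amount 188): Cash=-301 Equity=-325 Receivables=909 Revenue=-283
After txn 7 (Dr Equity, Cr Loans, amount 425): Cash=-301 Equity=100 Loans=-425 Receivables=909 Revenue=-283
After txn 8 (Dr Revenue, Cr Receivables, amount 455): Cash=-301 Equity=100 Loans=-425 Receivables=454 Revenue=172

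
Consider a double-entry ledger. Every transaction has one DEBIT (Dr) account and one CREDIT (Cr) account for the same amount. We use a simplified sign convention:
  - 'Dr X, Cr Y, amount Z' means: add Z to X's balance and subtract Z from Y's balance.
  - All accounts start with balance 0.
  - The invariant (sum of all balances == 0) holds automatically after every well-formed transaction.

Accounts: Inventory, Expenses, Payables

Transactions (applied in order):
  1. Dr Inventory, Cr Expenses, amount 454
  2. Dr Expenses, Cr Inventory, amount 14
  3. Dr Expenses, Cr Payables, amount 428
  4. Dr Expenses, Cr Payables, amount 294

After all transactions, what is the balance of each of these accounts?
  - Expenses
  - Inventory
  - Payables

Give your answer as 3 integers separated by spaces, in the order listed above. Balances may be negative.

After txn 1 (Dr Inventory, Cr Expenses, amount 454): Expenses=-454 Inventory=454
After txn 2 (Dr Expenses, Cr Inventory, amount 14): Expenses=-440 Inventory=440
After txn 3 (Dr Expenses, Cr Payables, amount 428): Expenses=-12 Inventory=440 Payables=-428
After txn 4 (Dr Expenses, Cr Payables, amount 294): Expenses=282 Inventory=440 Payables=-722

Answer: 282 440 -722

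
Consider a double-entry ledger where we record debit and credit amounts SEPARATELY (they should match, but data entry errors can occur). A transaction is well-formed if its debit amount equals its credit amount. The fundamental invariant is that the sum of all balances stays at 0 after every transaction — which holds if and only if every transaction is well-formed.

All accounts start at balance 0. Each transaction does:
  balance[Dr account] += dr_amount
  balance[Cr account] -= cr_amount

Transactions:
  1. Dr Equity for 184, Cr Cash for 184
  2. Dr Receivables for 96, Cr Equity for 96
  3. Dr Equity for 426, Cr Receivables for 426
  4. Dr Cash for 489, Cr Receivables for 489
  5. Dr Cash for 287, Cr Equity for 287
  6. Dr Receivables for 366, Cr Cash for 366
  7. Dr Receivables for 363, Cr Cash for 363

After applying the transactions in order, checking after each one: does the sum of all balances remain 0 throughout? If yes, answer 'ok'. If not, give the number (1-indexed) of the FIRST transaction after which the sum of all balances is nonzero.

Answer: ok

Derivation:
After txn 1: dr=184 cr=184 sum_balances=0
After txn 2: dr=96 cr=96 sum_balances=0
After txn 3: dr=426 cr=426 sum_balances=0
After txn 4: dr=489 cr=489 sum_balances=0
After txn 5: dr=287 cr=287 sum_balances=0
After txn 6: dr=366 cr=366 sum_balances=0
After txn 7: dr=363 cr=363 sum_balances=0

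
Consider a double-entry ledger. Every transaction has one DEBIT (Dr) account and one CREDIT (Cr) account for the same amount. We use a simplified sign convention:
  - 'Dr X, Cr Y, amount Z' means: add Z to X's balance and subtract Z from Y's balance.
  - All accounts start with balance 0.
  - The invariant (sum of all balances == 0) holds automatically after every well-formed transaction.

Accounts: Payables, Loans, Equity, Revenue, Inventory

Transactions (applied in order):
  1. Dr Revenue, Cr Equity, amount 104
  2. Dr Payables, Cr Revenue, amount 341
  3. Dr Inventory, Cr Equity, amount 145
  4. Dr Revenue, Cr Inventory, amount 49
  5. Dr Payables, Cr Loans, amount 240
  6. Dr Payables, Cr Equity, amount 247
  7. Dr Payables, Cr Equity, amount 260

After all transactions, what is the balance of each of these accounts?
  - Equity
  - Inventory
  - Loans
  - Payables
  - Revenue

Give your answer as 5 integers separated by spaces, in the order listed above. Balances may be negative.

Answer: -756 96 -240 1088 -188

Derivation:
After txn 1 (Dr Revenue, Cr Equity, amount 104): Equity=-104 Revenue=104
After txn 2 (Dr Payables, Cr Revenue, amount 341): Equity=-104 Payables=341 Revenue=-237
After txn 3 (Dr Inventory, Cr Equity, amount 145): Equity=-249 Inventory=145 Payables=341 Revenue=-237
After txn 4 (Dr Revenue, Cr Inventory, amount 49): Equity=-249 Inventory=96 Payables=341 Revenue=-188
After txn 5 (Dr Payables, Cr Loans, amount 240): Equity=-249 Inventory=96 Loans=-240 Payables=581 Revenue=-188
After txn 6 (Dr Payables, Cr Equity, amount 247): Equity=-496 Inventory=96 Loans=-240 Payables=828 Revenue=-188
After txn 7 (Dr Payables, Cr Equity, amount 260): Equity=-756 Inventory=96 Loans=-240 Payables=1088 Revenue=-188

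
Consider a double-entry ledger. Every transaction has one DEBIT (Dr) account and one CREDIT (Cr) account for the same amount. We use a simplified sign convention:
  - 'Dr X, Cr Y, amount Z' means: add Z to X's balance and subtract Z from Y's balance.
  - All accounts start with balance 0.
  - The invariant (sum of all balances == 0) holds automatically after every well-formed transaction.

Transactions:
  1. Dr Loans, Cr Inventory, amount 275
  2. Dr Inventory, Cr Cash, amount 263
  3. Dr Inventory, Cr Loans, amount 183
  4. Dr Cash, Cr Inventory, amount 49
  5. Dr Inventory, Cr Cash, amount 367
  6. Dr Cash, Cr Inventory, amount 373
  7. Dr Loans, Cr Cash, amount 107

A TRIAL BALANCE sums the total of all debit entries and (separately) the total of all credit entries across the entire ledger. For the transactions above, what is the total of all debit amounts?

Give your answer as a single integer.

Txn 1: debit+=275
Txn 2: debit+=263
Txn 3: debit+=183
Txn 4: debit+=49
Txn 5: debit+=367
Txn 6: debit+=373
Txn 7: debit+=107
Total debits = 1617

Answer: 1617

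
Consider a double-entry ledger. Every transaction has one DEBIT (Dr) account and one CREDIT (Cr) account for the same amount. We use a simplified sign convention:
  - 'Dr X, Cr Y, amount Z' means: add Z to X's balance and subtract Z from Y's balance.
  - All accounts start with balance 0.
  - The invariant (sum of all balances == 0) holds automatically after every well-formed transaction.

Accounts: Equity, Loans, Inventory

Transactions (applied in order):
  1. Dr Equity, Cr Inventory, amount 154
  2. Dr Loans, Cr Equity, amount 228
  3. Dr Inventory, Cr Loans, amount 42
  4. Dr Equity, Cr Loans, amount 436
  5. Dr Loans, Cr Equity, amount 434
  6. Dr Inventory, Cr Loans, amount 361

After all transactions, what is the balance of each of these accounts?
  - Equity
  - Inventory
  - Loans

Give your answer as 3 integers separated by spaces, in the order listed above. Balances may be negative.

After txn 1 (Dr Equity, Cr Inventory, amount 154): Equity=154 Inventory=-154
After txn 2 (Dr Loans, Cr Equity, amount 228): Equity=-74 Inventory=-154 Loans=228
After txn 3 (Dr Inventory, Cr Loans, amount 42): Equity=-74 Inventory=-112 Loans=186
After txn 4 (Dr Equity, Cr Loans, amount 436): Equity=362 Inventory=-112 Loans=-250
After txn 5 (Dr Loans, Cr Equity, amount 434): Equity=-72 Inventory=-112 Loans=184
After txn 6 (Dr Inventory, Cr Loans, amount 361): Equity=-72 Inventory=249 Loans=-177

Answer: -72 249 -177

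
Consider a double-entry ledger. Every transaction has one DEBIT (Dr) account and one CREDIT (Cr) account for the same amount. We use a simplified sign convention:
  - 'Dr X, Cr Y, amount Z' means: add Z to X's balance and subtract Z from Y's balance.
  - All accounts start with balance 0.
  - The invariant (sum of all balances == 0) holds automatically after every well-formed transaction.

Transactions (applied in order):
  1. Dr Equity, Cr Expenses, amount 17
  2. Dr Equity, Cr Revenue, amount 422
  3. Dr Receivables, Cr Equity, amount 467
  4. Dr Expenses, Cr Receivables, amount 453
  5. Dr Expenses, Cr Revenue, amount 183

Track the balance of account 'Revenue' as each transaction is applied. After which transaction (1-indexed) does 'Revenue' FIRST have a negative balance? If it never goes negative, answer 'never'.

Answer: 2

Derivation:
After txn 1: Revenue=0
After txn 2: Revenue=-422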